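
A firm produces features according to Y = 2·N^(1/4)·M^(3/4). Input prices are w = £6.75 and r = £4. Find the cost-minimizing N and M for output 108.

N* = 16, M* = 81

Cost minimization requires the marginal rate of technical substitution to equal the input-price ratio: MP_N/MP_M = w/r.
Here MP_N/MP_M = (1/4)·(M/N)/(3/4) = (1/3)·(M/N). Setting this equal to 6.75/4 = 1.6875 gives M = 5.0625N.
Substituting into Y = 108: 2·N^(1/4)·(5.0625N)^(3/4) = 108.
Solving, N = 16 and M = 81.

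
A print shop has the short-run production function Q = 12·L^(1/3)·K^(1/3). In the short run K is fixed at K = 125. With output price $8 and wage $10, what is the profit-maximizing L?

L* = 64

With K = 125, MP_L = (1/3)·12·L^(-2/3)·125^(1/3) = 20·L^(-2/3).
Profit maximization for a price taker requires P·MP_L = w: 8·20·L^(-2/3) = 10.
So L^(-2/3) = 0.0625, which gives L = 64.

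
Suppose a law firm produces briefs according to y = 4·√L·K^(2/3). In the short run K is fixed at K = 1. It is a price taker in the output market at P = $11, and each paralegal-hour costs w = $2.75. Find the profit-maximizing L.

L* = 64

With K = 1, MP_L = (1/2)·4·L^(-1/2)·1^(2/3) = 2·L^(-1/2).
Profit maximization for a price taker requires P·MP_L = w: 11·2·L^(-1/2) = 2.75.
So L^(-1/2) = 0.125, which gives L = 64.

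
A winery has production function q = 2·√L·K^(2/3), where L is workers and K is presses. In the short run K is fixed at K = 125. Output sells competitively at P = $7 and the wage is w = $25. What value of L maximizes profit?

L* = 49

With K = 125, MP_L = (1/2)·2·L^(-1/2)·125^(2/3) = 25·L^(-1/2).
Profit maximization for a price taker requires P·MP_L = w: 7·25·L^(-1/2) = 25.
So L^(-1/2) = 1/7, which gives L = 49.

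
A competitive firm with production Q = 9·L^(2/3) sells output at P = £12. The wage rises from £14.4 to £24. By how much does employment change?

From P·MP_L = w with MP_L = 6·L^(-1/3), the labor demand is L(w) = (72/w)^(3).
At w = 14.4: L = 125. At w = 24: L = 27.
ΔL = 27 − 125 = -98.

ΔL = -98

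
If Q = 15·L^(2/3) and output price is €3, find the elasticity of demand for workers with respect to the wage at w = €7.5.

ε = -3

MP_L = (2/3)·15·L^(-1/3), so P·MP_L = w gives 30·L^(-1/3) = w.
Solving, L(w) = (30/w)^(3). This is a constant-elasticity form: L ∝ w^(−3), so ε = −3.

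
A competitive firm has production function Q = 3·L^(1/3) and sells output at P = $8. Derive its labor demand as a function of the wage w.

L(w) = (8/w)^(3/2)

MP_L = (1/3)·3·L^(-2/3) = L^(-2/3).
Setting P·MP_L = w: 8·L^(-2/3) = w.
Solving for L: L^(-2/3) = w/8, so L = (8/w)^(3/2).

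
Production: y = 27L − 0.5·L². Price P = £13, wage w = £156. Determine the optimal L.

The marginal product of L is MP_L = 27 − L.
A price-taking firm hires until the value of the marginal product equals the wage: P·MP_L = w, so 13·(27 − L) = 156.
Then 27 − L = 12, giving L = 15.

L* = 15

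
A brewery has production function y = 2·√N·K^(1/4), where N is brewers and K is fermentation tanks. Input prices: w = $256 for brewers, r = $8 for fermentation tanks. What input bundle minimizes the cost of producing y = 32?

Cost minimization requires the marginal rate of technical substitution to equal the input-price ratio: MP_N/MP_K = w/r.
Here MP_N/MP_K = (1/2)·(K/N)/(1/4) = 2·(K/N). Setting this equal to 256/8 = 32 gives K = 16N.
Substituting into y = 32: 2·N^(1/2)·(16N)^(1/4) = 32.
Solving, N = 16 and K = 256.

N* = 16, K* = 256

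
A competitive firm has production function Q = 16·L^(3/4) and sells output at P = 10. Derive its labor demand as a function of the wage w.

MP_L = (3/4)·16·L^(-1/4) = 12·L^(-1/4).
Setting P·MP_L = w: 120·L^(-1/4) = w.
Solving for L: L^(-1/4) = w/120, so L = (120/w)^(4).

L(w) = (120/w)^(4)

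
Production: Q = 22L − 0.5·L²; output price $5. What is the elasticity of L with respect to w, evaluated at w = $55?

From P·MP_L = w with MP_L = 22 − L, labor demand is L(w) = 22 − w/5.
dL/dw = −1/(5) = -0.2.
At w = 55, L = 11, so ε = (dL/dw)·(w/L) = (-0.2)·(55/11) = -1.

ε = -1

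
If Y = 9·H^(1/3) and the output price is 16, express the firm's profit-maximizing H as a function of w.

MP_H = (1/3)·9·H^(-2/3) = 3·H^(-2/3).
Setting P·MP_H = w: 48·H^(-2/3) = w.
Solving for H: H^(-2/3) = w/48, so H = (48/w)^(3/2).

H(w) = (48/w)^(3/2)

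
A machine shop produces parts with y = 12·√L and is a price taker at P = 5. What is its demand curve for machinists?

L(w) = 900/w²

MP_L = (1/2)·12·L^(-1/2) = 6·L^(-1/2).
Setting P·MP_L = w: 30·L^(-1/2) = w.
Solving for L: L^(-1/2) = w/30, so L = (30/w)^(2).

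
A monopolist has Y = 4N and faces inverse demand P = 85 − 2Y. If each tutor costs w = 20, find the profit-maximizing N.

Marginal revenue from the inverse demand is MR = 85 − 4Y.
The marginal product is MP_N = 4.
A monopolist hires until marginal revenue product equals the wage: MR·MP_N = w.
(85 − 16N)·4 = 20, so N = 5.

N* = 5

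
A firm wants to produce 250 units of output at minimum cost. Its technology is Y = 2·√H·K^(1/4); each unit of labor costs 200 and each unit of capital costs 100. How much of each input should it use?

H* = 625, K* = 625

Cost minimization requires the marginal rate of technical substitution to equal the input-price ratio: MP_H/MP_K = w/r.
Here MP_H/MP_K = (1/2)·(K/H)/(1/4) = 2·(K/H). Setting this equal to 200/100 = 2 gives K = H.
Substituting into Y = 250: 2·H^(1/2)·(H)^(1/4) = 250.
Solving, H = 625 and K = 625.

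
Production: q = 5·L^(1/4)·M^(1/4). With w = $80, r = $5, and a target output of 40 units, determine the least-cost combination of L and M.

L* = 16, M* = 256

Cost minimization requires the marginal rate of technical substitution to equal the input-price ratio: MP_L/MP_M = w/r.
Here MP_L/MP_M = (1/4)·(M/L)/(1/4) = (M/L). Setting this equal to 80/5 = 16 gives M = 16L.
Substituting into q = 40: 5·L^(1/4)·(16L)^(1/4) = 40.
Solving, L = 16 and M = 256.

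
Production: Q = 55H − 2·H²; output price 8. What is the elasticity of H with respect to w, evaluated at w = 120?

ε = -0.375

From P·MP_H = w with MP_H = 55 − 4H, labor demand is H(w) = (55 − w/8)/4.
dH/dw = −1/(32) = -0.03125.
At w = 120, H = 10, so ε = (dH/dw)·(w/H) = (-0.03125)·(120/10) = -0.375.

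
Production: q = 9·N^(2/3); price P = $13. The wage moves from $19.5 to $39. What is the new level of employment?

From P·MP_N = w with MP_N = 6·N^(-1/3), the labor demand is N(w) = (78/w)^(3).
At w = 19.5: N = 64. At w = 39: N = 8.

N* = 8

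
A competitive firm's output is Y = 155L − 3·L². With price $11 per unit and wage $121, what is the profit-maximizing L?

The marginal product of L is MP_L = 155 − 6L.
A price-taking firm hires until the value of the marginal product equals the wage: P·MP_L = w, so 11·(155 − 6L) = 121.
Then 155 − 6L = 11, giving L = 24.

L* = 24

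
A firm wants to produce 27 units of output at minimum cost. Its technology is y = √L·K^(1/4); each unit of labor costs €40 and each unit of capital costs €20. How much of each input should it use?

L* = 81, K* = 81

Cost minimization requires the marginal rate of technical substitution to equal the input-price ratio: MP_L/MP_K = w/r.
Here MP_L/MP_K = (1/2)·(K/L)/(1/4) = 2·(K/L). Setting this equal to 40/20 = 2 gives K = L.
Substituting into y = 27: L^(1/2)·(L)^(1/4) = 27.
Solving, L = 81 and K = 81.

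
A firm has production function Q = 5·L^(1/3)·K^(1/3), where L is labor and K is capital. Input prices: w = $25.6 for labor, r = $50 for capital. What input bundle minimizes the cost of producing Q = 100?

Cost minimization requires the marginal rate of technical substitution to equal the input-price ratio: MP_L/MP_K = w/r.
Here MP_L/MP_K = (1/3)·(K/L)/(1/3) = (K/L). Setting this equal to 25.6/50 = 0.512 gives K = 0.512L.
Substituting into Q = 100: 5·L^(1/3)·(0.512L)^(1/3) = 100.
Solving, L = 125 and K = 64.

L* = 125, K* = 64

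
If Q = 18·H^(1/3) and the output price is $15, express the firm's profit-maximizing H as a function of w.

H(w) = (90/w)^(3/2)

MP_H = (1/3)·18·H^(-2/3) = 6·H^(-2/3).
Setting P·MP_H = w: 90·H^(-2/3) = w.
Solving for H: H^(-2/3) = w/90, so H = (90/w)^(3/2).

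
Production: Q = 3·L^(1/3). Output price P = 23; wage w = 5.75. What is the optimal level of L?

MP_L = (1/3)·3·L^(-2/3) = L^(-2/3).
Profit maximization for a price taker requires P·MP_L = w: 23·L^(-2/3) = 5.75.
So L^(-2/3) = 0.25, which gives L = 8.

L* = 8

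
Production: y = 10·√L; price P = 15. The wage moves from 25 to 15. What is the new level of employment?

L* = 25

From P·MP_L = w with MP_L = 5·L^(-1/2), the labor demand is L(w) = (75/w)^(2).
At w = 25: L = 9. At w = 15: L = 25.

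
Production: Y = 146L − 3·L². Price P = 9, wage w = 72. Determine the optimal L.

The marginal product of L is MP_L = 146 − 6L.
A price-taking firm hires until the value of the marginal product equals the wage: P·MP_L = w, so 9·(146 − 6L) = 72.
Then 146 − 6L = 8, giving L = 23.

L* = 23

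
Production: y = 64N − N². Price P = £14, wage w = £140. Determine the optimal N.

The marginal product of N is MP_N = 64 − 2N.
A price-taking firm hires until the value of the marginal product equals the wage: P·MP_N = w, so 14·(64 − 2N) = 140.
Then 64 − 2N = 10, giving N = 27.

N* = 27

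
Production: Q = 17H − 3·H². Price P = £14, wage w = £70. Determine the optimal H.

H* = 2

The marginal product of H is MP_H = 17 − 6H.
A price-taking firm hires until the value of the marginal product equals the wage: P·MP_H = w, so 14·(17 − 6H) = 70.
Then 17 − 6H = 5, giving H = 2.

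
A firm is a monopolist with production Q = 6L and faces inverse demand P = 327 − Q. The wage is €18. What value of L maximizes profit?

L* = 27

Marginal revenue from the inverse demand is MR = 327 − 2Q.
The marginal product is MP_L = 6.
A monopolist hires until marginal revenue product equals the wage: MR·MP_L = w.
(327 − 12L)·6 = 18, so L = 27.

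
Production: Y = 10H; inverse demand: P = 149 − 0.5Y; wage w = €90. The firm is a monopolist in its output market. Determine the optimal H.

Marginal revenue from the inverse demand is MR = 149 − Y.
The marginal product is MP_H = 10.
A monopolist hires until marginal revenue product equals the wage: MR·MP_H = w.
(149 − 10H)·10 = 90, so H = 14.

H* = 14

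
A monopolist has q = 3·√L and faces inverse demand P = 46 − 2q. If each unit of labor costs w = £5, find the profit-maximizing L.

Marginal revenue from the inverse demand is MR = 46 − 4q.
The marginal product is MP_L = 1.5·L^(-1/2).
A monopolist hires until marginal revenue product equals the wage: MR·MP_L = w.
At L, q = 3·√L. Substituting and solving: (46 − 12·√L)·1.5·L^(-1/2) = 5 gives L = 9.

L* = 9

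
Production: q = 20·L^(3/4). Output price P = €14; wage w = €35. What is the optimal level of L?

MP_L = (3/4)·20·L^(-1/4) = 15·L^(-1/4).
Profit maximization for a price taker requires P·MP_L = w: 14·15·L^(-1/4) = 35.
So L^(-1/4) = 1/6, which gives L = 1296.

L* = 1296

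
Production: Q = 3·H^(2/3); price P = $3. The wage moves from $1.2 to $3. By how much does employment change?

From P·MP_H = w with MP_H = 2·H^(-1/3), the labor demand is H(w) = (6/w)^(3).
At w = 1.2: H = 125. At w = 3: H = 8.
ΔH = 8 − 125 = -117.

ΔH = -117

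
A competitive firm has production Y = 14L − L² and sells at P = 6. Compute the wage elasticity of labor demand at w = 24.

From P·MP_L = w with MP_L = 14 − 2L, labor demand is L(w) = (14 − w/6)/2.
dL/dw = −1/(12) = -1/12.
At w = 24, L = 5, so ε = (dL/dw)·(w/L) = (-1/12)·(24/5) = -0.4.

ε = -0.4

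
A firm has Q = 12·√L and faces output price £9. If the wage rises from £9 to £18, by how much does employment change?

From P·MP_L = w with MP_L = 6·L^(-1/2), the labor demand is L(w) = (54/w)^(2).
At w = 9: L = 36. At w = 18: L = 9.
ΔL = 9 − 36 = -27.

ΔL = -27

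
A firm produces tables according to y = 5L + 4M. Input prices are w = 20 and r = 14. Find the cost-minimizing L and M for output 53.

L* = 0, M* = 13.25

The inputs are perfect substitutes, so the firm uses whichever has the lower cost per unit of output.
Cost per unit of output via L is w/5 = 4; via M it is r/4 = 3.5. M is cheaper.
Producing y = 53 with M alone: L = 0, M = 13.25.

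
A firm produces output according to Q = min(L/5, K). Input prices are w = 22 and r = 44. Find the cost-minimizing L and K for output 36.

With a fixed-proportions technology, the cost-minimizing bundle uses no slack in either input: L/5 = K = Q.
So L = 5·36 = 180 and K = 36.

L* = 180, K* = 36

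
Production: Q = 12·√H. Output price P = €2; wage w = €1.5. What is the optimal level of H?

H* = 64

MP_H = (1/2)·12·H^(-1/2) = 6·H^(-1/2).
Profit maximization for a price taker requires P·MP_H = w: 2·6·H^(-1/2) = 1.5.
So H^(-1/2) = 0.125, which gives H = 64.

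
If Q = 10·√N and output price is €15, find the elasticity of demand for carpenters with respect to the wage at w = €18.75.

MP_N = (1/2)·10·N^(-1/2), so P·MP_N = w gives 75·N^(-1/2) = w.
Solving, N(w) = (75/w)^(2). This is a constant-elasticity form: N ∝ w^(−2), so ε = −2.

ε = -2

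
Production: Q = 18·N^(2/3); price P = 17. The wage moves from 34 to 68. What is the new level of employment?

N* = 27

From P·MP_N = w with MP_N = 12·N^(-1/3), the labor demand is N(w) = (204/w)^(3).
At w = 34: N = 216. At w = 68: N = 27.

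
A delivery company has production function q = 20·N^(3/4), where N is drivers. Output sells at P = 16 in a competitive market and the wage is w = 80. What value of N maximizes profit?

N* = 81

MP_N = (3/4)·20·N^(-1/4) = 15·N^(-1/4).
Profit maximization for a price taker requires P·MP_N = w: 16·15·N^(-1/4) = 80.
So N^(-1/4) = 1/3, which gives N = 81.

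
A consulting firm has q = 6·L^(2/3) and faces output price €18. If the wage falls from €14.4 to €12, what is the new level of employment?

From P·MP_L = w with MP_L = 4·L^(-1/3), the labor demand is L(w) = (72/w)^(3).
At w = 14.4: L = 125. At w = 12: L = 216.

L* = 216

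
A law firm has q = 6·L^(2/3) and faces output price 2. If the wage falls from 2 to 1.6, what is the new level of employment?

L* = 125

From P·MP_L = w with MP_L = 4·L^(-1/3), the labor demand is L(w) = (8/w)^(3).
At w = 2: L = 64. At w = 1.6: L = 125.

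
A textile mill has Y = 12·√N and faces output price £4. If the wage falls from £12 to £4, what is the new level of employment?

N* = 36

From P·MP_N = w with MP_N = 6·N^(-1/2), the labor demand is N(w) = (24/w)^(2).
At w = 12: N = 4. At w = 4: N = 36.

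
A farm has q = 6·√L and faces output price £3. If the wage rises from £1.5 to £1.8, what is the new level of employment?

L* = 25

From P·MP_L = w with MP_L = 3·L^(-1/2), the labor demand is L(w) = (9/w)^(2).
At w = 1.5: L = 36. At w = 1.8: L = 25.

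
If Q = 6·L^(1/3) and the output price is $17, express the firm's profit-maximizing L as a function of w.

MP_L = (1/3)·6·L^(-2/3) = 2·L^(-2/3).
Setting P·MP_L = w: 34·L^(-2/3) = w.
Solving for L: L^(-2/3) = w/34, so L = (34/w)^(3/2).

L(w) = (34/w)^(3/2)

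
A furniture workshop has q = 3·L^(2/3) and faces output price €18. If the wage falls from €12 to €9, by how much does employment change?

From P·MP_L = w with MP_L = 2·L^(-1/3), the labor demand is L(w) = (36/w)^(3).
At w = 12: L = 27. At w = 9: L = 64.
ΔL = 64 − 27 = 37.

ΔL = 37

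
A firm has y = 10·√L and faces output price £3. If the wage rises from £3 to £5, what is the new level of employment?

L* = 9

From P·MP_L = w with MP_L = 5·L^(-1/2), the labor demand is L(w) = (15/w)^(2).
At w = 3: L = 25. At w = 5: L = 9.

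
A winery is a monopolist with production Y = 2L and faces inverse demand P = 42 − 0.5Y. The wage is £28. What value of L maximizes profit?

L* = 14

Marginal revenue from the inverse demand is MR = 42 − Y.
The marginal product is MP_L = 2.
A monopolist hires until marginal revenue product equals the wage: MR·MP_L = w.
(42 − 2L)·2 = 28, so L = 14.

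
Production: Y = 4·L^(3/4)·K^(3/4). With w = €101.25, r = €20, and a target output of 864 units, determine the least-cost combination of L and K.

Cost minimization requires the marginal rate of technical substitution to equal the input-price ratio: MP_L/MP_K = w/r.
Here MP_L/MP_K = (3/4)·(K/L)/(3/4) = (K/L). Setting this equal to 101.25/20 = 5.0625 gives K = 5.0625L.
Substituting into Y = 864: 4·L^(3/4)·(5.0625L)^(3/4) = 864.
Solving, L = 16 and K = 81.

L* = 16, K* = 81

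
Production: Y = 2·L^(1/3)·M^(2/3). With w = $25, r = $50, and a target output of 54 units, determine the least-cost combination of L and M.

Cost minimization requires the marginal rate of technical substitution to equal the input-price ratio: MP_L/MP_M = w/r.
Here MP_L/MP_M = (1/3)·(M/L)/(2/3) = 0.5·(M/L). Setting this equal to 25/50 = 0.5 gives M = L.
Substituting into Y = 54: 2·L^(1/3)·(L)^(2/3) = 54.
Solving, L = 27 and M = 27.

L* = 27, M* = 27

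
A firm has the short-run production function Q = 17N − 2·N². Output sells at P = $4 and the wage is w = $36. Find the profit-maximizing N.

The marginal product of N is MP_N = 17 − 4N.
A price-taking firm hires until the value of the marginal product equals the wage: P·MP_N = w, so 4·(17 − 4N) = 36.
Then 17 − 4N = 9, giving N = 2.

N* = 2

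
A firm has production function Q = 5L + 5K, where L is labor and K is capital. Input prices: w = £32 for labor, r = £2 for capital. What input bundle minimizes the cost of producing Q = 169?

The inputs are perfect substitutes, so the firm uses whichever has the lower cost per unit of output.
Cost per unit of output via L is w/5 = 6.4; via K it is r/5 = 0.4. K is cheaper.
Producing Q = 169 with K alone: L = 0, K = 33.8.

L* = 0, K* = 33.8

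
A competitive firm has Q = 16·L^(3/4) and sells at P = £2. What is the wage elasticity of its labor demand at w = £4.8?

MP_L = (3/4)·16·L^(-1/4), so P·MP_L = w gives 24·L^(-1/4) = w.
Solving, L(w) = (24/w)^(4). This is a constant-elasticity form: L ∝ w^(−4), so ε = −4.

ε = -4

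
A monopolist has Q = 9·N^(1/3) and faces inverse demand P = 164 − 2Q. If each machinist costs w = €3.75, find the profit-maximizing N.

Marginal revenue from the inverse demand is MR = 164 − 4Q.
The marginal product is MP_N = 3·N^(-2/3).
A monopolist hires until marginal revenue product equals the wage: MR·MP_N = w.
At N, Q = 9·N^(1/3). Substituting and solving: (164 − 36·N^(1/3))·3·N^(-2/3) = 3.75 gives N = 64.

N* = 64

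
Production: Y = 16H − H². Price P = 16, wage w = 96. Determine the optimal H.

The marginal product of H is MP_H = 16 − 2H.
A price-taking firm hires until the value of the marginal product equals the wage: P·MP_H = w, so 16·(16 − 2H) = 96.
Then 16 − 2H = 6, giving H = 5.

H* = 5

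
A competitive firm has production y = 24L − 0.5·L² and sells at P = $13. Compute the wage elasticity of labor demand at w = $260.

From P·MP_L = w with MP_L = 24 − L, labor demand is L(w) = 24 − w/13.
dL/dw = −1/(13) = -1/13.
At w = 260, L = 4, so ε = (dL/dw)·(w/L) = (-1/13)·(260/4) = -5.

ε = -5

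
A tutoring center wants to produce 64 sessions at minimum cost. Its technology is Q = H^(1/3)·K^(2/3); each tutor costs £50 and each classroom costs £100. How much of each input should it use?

Cost minimization requires the marginal rate of technical substitution to equal the input-price ratio: MP_H/MP_K = w/r.
Here MP_H/MP_K = (1/3)·(K/H)/(2/3) = 0.5·(K/H). Setting this equal to 50/100 = 0.5 gives K = H.
Substituting into Q = 64: H^(1/3)·(H)^(2/3) = 64.
Solving, H = 64 and K = 64.

H* = 64, K* = 64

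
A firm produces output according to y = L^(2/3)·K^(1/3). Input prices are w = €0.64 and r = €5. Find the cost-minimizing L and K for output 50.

Cost minimization requires the marginal rate of technical substitution to equal the input-price ratio: MP_L/MP_K = w/r.
Here MP_L/MP_K = (2/3)·(K/L)/(1/3) = 2·(K/L). Setting this equal to 0.64/5 = 0.128 gives K = 0.064L.
Substituting into y = 50: L^(2/3)·(0.064L)^(1/3) = 50.
Solving, L = 125 and K = 8.

L* = 125, K* = 8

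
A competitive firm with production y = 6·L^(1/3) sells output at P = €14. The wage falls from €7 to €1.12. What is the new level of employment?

From P·MP_L = w with MP_L = 2·L^(-2/3), the labor demand is L(w) = (28/w)^(3/2).
At w = 7: L = 8. At w = 1.12: L = 125.

L* = 125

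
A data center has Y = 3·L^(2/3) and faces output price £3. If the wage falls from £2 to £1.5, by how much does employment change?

From P·MP_L = w with MP_L = 2·L^(-1/3), the labor demand is L(w) = (6/w)^(3).
At w = 2: L = 27. At w = 1.5: L = 64.
ΔL = 64 − 27 = 37.

ΔL = 37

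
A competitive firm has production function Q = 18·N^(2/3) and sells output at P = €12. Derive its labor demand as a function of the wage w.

N(w) = 2985984/w³

MP_N = (2/3)·18·N^(-1/3) = 12·N^(-1/3).
Setting P·MP_N = w: 144·N^(-1/3) = w.
Solving for N: N^(-1/3) = w/144, so N = (144/w)^(3).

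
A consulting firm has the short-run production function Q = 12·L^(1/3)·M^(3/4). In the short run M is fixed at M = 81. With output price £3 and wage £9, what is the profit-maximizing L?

With M = 81, MP_L = (1/3)·12·L^(-2/3)·81^(3/4) = 108·L^(-2/3).
Profit maximization for a price taker requires P·MP_L = w: 3·108·L^(-2/3) = 9.
So L^(-2/3) = 1/36, which gives L = 216.

L* = 216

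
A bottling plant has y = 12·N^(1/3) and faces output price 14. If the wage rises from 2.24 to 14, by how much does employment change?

ΔN = -117

From P·MP_N = w with MP_N = 4·N^(-2/3), the labor demand is N(w) = (56/w)^(3/2).
At w = 2.24: N = 125. At w = 14: N = 8.
ΔN = 8 − 125 = -117.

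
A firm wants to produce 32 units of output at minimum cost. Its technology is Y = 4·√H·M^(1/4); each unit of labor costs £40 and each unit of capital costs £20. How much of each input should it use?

Cost minimization requires the marginal rate of technical substitution to equal the input-price ratio: MP_H/MP_M = w/r.
Here MP_H/MP_M = (1/2)·(M/H)/(1/4) = 2·(M/H). Setting this equal to 40/20 = 2 gives M = H.
Substituting into Y = 32: 4·H^(1/2)·(H)^(1/4) = 32.
Solving, H = 16 and M = 16.

H* = 16, M* = 16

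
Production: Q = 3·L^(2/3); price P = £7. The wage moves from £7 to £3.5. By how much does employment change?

ΔL = 56

From P·MP_L = w with MP_L = 2·L^(-1/3), the labor demand is L(w) = (14/w)^(3).
At w = 7: L = 8. At w = 3.5: L = 64.
ΔL = 64 − 8 = 56.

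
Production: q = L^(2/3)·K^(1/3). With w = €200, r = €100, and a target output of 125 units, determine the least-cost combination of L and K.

Cost minimization requires the marginal rate of technical substitution to equal the input-price ratio: MP_L/MP_K = w/r.
Here MP_L/MP_K = (2/3)·(K/L)/(1/3) = 2·(K/L). Setting this equal to 200/100 = 2 gives K = L.
Substituting into q = 125: L^(2/3)·(L)^(1/3) = 125.
Solving, L = 125 and K = 125.

L* = 125, K* = 125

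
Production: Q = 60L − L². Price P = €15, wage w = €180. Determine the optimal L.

L* = 24

The marginal product of L is MP_L = 60 − 2L.
A price-taking firm hires until the value of the marginal product equals the wage: P·MP_L = w, so 15·(60 − 2L) = 180.
Then 60 − 2L = 12, giving L = 24.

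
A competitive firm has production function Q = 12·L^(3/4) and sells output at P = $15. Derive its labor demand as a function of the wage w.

MP_L = (3/4)·12·L^(-1/4) = 9·L^(-1/4).
Setting P·MP_L = w: 135·L^(-1/4) = w.
Solving for L: L^(-1/4) = w/135, so L = (135/w)^(4).

L(w) = (135/w)^(4)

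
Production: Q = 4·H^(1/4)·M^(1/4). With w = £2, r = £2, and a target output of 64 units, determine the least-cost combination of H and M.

H* = 256, M* = 256

Cost minimization requires the marginal rate of technical substitution to equal the input-price ratio: MP_H/MP_M = w/r.
Here MP_H/MP_M = (1/4)·(M/H)/(1/4) = (M/H). Setting this equal to 2/2 = 1 gives M = H.
Substituting into Q = 64: 4·H^(1/4)·(H)^(1/4) = 64.
Solving, H = 256 and M = 256.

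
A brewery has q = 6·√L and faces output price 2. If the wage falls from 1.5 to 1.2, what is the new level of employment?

From P·MP_L = w with MP_L = 3·L^(-1/2), the labor demand is L(w) = (6/w)^(2).
At w = 1.5: L = 16. At w = 1.2: L = 25.

L* = 25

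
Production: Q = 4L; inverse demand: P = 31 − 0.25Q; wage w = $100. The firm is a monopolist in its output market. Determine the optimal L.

L* = 3

Marginal revenue from the inverse demand is MR = 31 − 0.5Q.
The marginal product is MP_L = 4.
A monopolist hires until marginal revenue product equals the wage: MR·MP_L = w.
(31 − 2L)·4 = 100, so L = 3.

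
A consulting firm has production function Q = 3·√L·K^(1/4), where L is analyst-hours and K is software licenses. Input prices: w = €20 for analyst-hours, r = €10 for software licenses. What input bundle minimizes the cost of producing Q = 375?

Cost minimization requires the marginal rate of technical substitution to equal the input-price ratio: MP_L/MP_K = w/r.
Here MP_L/MP_K = (1/2)·(K/L)/(1/4) = 2·(K/L). Setting this equal to 20/10 = 2 gives K = L.
Substituting into Q = 375: 3·L^(1/2)·(L)^(1/4) = 375.
Solving, L = 625 and K = 625.

L* = 625, K* = 625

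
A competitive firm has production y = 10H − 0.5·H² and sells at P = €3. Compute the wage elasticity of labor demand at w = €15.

From P·MP_H = w with MP_H = 10 − H, labor demand is H(w) = 10 − w/3.
dH/dw = −1/(3) = -1/3.
At w = 15, H = 5, so ε = (dH/dw)·(w/H) = (-1/3)·(15/5) = -1.

ε = -1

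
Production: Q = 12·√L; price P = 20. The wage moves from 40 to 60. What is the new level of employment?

L* = 4

From P·MP_L = w with MP_L = 6·L^(-1/2), the labor demand is L(w) = (120/w)^(2).
At w = 40: L = 9. At w = 60: L = 4.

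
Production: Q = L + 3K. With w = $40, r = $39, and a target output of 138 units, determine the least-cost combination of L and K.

L* = 0, K* = 46

The inputs are perfect substitutes, so the firm uses whichever has the lower cost per unit of output.
Cost per unit of output via L is 40; via K it is 13. K is cheaper.
Producing Q = 138 with K alone: L = 0, K = 46.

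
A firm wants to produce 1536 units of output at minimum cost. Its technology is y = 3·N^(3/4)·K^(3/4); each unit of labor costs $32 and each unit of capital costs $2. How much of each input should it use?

Cost minimization requires the marginal rate of technical substitution to equal the input-price ratio: MP_N/MP_K = w/r.
Here MP_N/MP_K = (3/4)·(K/N)/(3/4) = (K/N). Setting this equal to 32/2 = 16 gives K = 16N.
Substituting into y = 1536: 3·N^(3/4)·(16N)^(3/4) = 1536.
Solving, N = 16 and K = 256.

N* = 16, K* = 256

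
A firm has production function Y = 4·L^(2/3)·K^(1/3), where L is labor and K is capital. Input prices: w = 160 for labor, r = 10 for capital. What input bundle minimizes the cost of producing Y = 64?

Cost minimization requires the marginal rate of technical substitution to equal the input-price ratio: MP_L/MP_K = w/r.
Here MP_L/MP_K = (2/3)·(K/L)/(1/3) = 2·(K/L). Setting this equal to 160/10 = 16 gives K = 8L.
Substituting into Y = 64: 4·L^(2/3)·(8L)^(1/3) = 64.
Solving, L = 8 and K = 64.

L* = 8, K* = 64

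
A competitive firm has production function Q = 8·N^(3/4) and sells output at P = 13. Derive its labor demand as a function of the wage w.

N(w) = (78/w)^(4)

MP_N = (3/4)·8·N^(-1/4) = 6·N^(-1/4).
Setting P·MP_N = w: 78·N^(-1/4) = w.
Solving for N: N^(-1/4) = w/78, so N = (78/w)^(4).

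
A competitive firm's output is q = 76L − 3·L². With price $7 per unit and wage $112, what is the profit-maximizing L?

L* = 10

The marginal product of L is MP_L = 76 − 6L.
A price-taking firm hires until the value of the marginal product equals the wage: P·MP_L = w, so 7·(76 − 6L) = 112.
Then 76 − 6L = 16, giving L = 10.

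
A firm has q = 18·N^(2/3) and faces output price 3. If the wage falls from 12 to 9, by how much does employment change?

ΔN = 37

From P·MP_N = w with MP_N = 12·N^(-1/3), the labor demand is N(w) = (36/w)^(3).
At w = 12: N = 27. At w = 9: N = 64.
ΔN = 64 − 27 = 37.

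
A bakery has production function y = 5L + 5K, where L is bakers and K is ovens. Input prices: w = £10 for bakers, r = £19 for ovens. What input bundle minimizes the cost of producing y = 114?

The inputs are perfect substitutes, so the firm uses whichever has the lower cost per unit of output.
Cost per unit of output via L is w/5 = 2; via K it is r/5 = 3.8. L is cheaper.
Producing y = 114 with L alone: L = 22.8, K = 0.

L* = 22.8, K* = 0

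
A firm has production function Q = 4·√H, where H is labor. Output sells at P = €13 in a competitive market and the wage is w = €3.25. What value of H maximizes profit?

MP_H = (1/2)·4·H^(-1/2) = 2·H^(-1/2).
Profit maximization for a price taker requires P·MP_H = w: 13·2·H^(-1/2) = 3.25.
So H^(-1/2) = 0.125, which gives H = 64.

H* = 64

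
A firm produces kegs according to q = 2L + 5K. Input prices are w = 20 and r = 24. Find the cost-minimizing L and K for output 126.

The inputs are perfect substitutes, so the firm uses whichever has the lower cost per unit of output.
Cost per unit of output via L is w/2 = 10; via K it is r/5 = 4.8. K is cheaper.
Producing q = 126 with K alone: L = 0, K = 25.2.

L* = 0, K* = 25.2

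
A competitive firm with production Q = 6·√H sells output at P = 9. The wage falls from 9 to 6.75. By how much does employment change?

From P·MP_H = w with MP_H = 3·H^(-1/2), the labor demand is H(w) = (27/w)^(2).
At w = 9: H = 9. At w = 6.75: H = 16.
ΔH = 16 − 9 = 7.

ΔH = 7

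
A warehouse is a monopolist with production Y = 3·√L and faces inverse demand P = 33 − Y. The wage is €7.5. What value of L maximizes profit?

L* = 9

Marginal revenue from the inverse demand is MR = 33 − 2Y.
The marginal product is MP_L = 1.5·L^(-1/2).
A monopolist hires until marginal revenue product equals the wage: MR·MP_L = w.
At L, Y = 3·√L. Substituting and solving: (33 − 6·√L)·1.5·L^(-1/2) = 7.5 gives L = 9.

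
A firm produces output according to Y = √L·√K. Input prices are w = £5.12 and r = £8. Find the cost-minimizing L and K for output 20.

L* = 25, K* = 16

Cost minimization requires the marginal rate of technical substitution to equal the input-price ratio: MP_L/MP_K = w/r.
Here MP_L/MP_K = (1/2)·(K/L)/(1/2) = (K/L). Setting this equal to 5.12/8 = 0.64 gives K = 0.64L.
Substituting into Y = 20: L^(1/2)·(0.64L)^(1/2) = 20.
Solving, L = 25 and K = 16.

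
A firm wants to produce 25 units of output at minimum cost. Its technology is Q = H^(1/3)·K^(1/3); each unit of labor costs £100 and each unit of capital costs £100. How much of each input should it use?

H* = 125, K* = 125

Cost minimization requires the marginal rate of technical substitution to equal the input-price ratio: MP_H/MP_K = w/r.
Here MP_H/MP_K = (1/3)·(K/H)/(1/3) = (K/H). Setting this equal to 100/100 = 1 gives K = H.
Substituting into Q = 25: H^(1/3)·(H)^(1/3) = 25.
Solving, H = 125 and K = 125.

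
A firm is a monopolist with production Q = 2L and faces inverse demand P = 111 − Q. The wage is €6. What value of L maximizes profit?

Marginal revenue from the inverse demand is MR = 111 − 2Q.
The marginal product is MP_L = 2.
A monopolist hires until marginal revenue product equals the wage: MR·MP_L = w.
(111 − 4L)·2 = 6, so L = 27.

L* = 27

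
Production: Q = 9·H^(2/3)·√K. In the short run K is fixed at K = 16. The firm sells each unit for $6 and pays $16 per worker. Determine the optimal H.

H* = 729

With K = 16, MP_H = (2/3)·9·H^(-1/3)·16^(1/2) = 24·H^(-1/3).
Profit maximization for a price taker requires P·MP_H = w: 6·24·H^(-1/3) = 16.
So H^(-1/3) = 1/9, which gives H = 729.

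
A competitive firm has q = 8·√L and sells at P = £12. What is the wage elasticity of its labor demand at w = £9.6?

MP_L = (1/2)·8·L^(-1/2), so P·MP_L = w gives 48·L^(-1/2) = w.
Solving, L(w) = (48/w)^(2). This is a constant-elasticity form: L ∝ w^(−2), so ε = −2.

ε = -2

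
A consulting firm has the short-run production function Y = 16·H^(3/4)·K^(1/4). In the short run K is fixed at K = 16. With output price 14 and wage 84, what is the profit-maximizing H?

With K = 16, MP_H = (3/4)·16·H^(-1/4)·16^(1/4) = 24·H^(-1/4).
Profit maximization for a price taker requires P·MP_H = w: 14·24·H^(-1/4) = 84.
So H^(-1/4) = 0.25, which gives H = 256.

H* = 256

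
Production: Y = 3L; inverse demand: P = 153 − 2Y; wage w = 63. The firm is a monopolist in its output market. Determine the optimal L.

Marginal revenue from the inverse demand is MR = 153 − 4Y.
The marginal product is MP_L = 3.
A monopolist hires until marginal revenue product equals the wage: MR·MP_L = w.
(153 − 12L)·3 = 63, so L = 11.

L* = 11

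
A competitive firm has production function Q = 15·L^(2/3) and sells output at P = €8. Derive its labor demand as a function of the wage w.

L(w) = 512000/w³

MP_L = (2/3)·15·L^(-1/3) = 10·L^(-1/3).
Setting P·MP_L = w: 80·L^(-1/3) = w.
Solving for L: L^(-1/3) = w/80, so L = (80/w)^(3).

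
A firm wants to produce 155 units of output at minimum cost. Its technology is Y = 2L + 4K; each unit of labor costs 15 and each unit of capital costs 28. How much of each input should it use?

L* = 0, K* = 38.75

The inputs are perfect substitutes, so the firm uses whichever has the lower cost per unit of output.
Cost per unit of output via L is w/2 = 7.5; via K it is r/4 = 7. K is cheaper.
Producing Y = 155 with K alone: L = 0, K = 38.75.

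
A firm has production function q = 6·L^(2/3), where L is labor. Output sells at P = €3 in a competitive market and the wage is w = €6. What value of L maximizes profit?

MP_L = (2/3)·6·L^(-1/3) = 4·L^(-1/3).
Profit maximization for a price taker requires P·MP_L = w: 3·4·L^(-1/3) = 6.
So L^(-1/3) = 0.5, which gives L = 8.

L* = 8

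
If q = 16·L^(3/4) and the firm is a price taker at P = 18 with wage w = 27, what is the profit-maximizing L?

L* = 4096

MP_L = (3/4)·16·L^(-1/4) = 12·L^(-1/4).
Profit maximization for a price taker requires P·MP_L = w: 18·12·L^(-1/4) = 27.
So L^(-1/4) = 0.125, which gives L = 4096.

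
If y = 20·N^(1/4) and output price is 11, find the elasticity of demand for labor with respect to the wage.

MP_N = (1/4)·20·N^(-3/4), so P·MP_N = w gives 55·N^(-3/4) = w.
Solving, N(w) = (55/w)^(4/3). This is a constant-elasticity form: N ∝ w^(−4/3), so ε = −4/3.

ε = -4/3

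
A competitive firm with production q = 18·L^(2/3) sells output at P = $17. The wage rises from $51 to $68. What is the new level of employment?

From P·MP_L = w with MP_L = 12·L^(-1/3), the labor demand is L(w) = (204/w)^(3).
At w = 51: L = 64. At w = 68: L = 27.

L* = 27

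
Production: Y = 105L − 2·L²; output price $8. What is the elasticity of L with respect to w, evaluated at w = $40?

From P·MP_L = w with MP_L = 105 − 4L, labor demand is L(w) = (105 − w/8)/4.
dL/dw = −1/(32) = -0.03125.
At w = 40, L = 25, so ε = (dL/dw)·(w/L) = (-0.03125)·(40/25) = -0.05.

ε = -0.05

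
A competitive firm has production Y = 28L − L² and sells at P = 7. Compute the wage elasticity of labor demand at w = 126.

From P·MP_L = w with MP_L = 28 − 2L, labor demand is L(w) = (28 − w/7)/2.
dL/dw = −1/(14) = -1/14.
At w = 126, L = 5, so ε = (dL/dw)·(w/L) = (-1/14)·(126/5) = -1.8.

ε = -1.8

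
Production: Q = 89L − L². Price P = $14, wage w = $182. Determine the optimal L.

L* = 38

The marginal product of L is MP_L = 89 − 2L.
A price-taking firm hires until the value of the marginal product equals the wage: P·MP_L = w, so 14·(89 − 2L) = 182.
Then 89 − 2L = 13, giving L = 38.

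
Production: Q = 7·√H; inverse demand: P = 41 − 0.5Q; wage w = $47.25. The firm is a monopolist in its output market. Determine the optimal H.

H* = 4

Marginal revenue from the inverse demand is MR = 41 − Q.
The marginal product is MP_H = 3.5·H^(-1/2).
A monopolist hires until marginal revenue product equals the wage: MR·MP_H = w.
At H, Q = 7·√H. Substituting and solving: (41 − 7·√H)·3.5·H^(-1/2) = 47.25 gives H = 4.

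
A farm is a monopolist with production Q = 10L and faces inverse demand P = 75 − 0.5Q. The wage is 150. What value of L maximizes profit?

L* = 6

Marginal revenue from the inverse demand is MR = 75 − Q.
The marginal product is MP_L = 10.
A monopolist hires until marginal revenue product equals the wage: MR·MP_L = w.
(75 − 10L)·10 = 150, so L = 6.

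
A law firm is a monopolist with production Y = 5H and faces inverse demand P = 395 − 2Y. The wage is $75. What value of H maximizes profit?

H* = 19

Marginal revenue from the inverse demand is MR = 395 − 4Y.
The marginal product is MP_H = 5.
A monopolist hires until marginal revenue product equals the wage: MR·MP_H = w.
(395 − 20H)·5 = 75, so H = 19.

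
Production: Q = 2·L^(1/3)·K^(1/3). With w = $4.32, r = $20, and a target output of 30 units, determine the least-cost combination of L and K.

L* = 125, K* = 27

Cost minimization requires the marginal rate of technical substitution to equal the input-price ratio: MP_L/MP_K = w/r.
Here MP_L/MP_K = (1/3)·(K/L)/(1/3) = (K/L). Setting this equal to 4.32/20 = 0.216 gives K = 0.216L.
Substituting into Q = 30: 2·L^(1/3)·(0.216L)^(1/3) = 30.
Solving, L = 125 and K = 27.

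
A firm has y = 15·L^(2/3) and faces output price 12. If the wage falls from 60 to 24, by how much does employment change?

ΔL = 117

From P·MP_L = w with MP_L = 10·L^(-1/3), the labor demand is L(w) = (120/w)^(3).
At w = 60: L = 8. At w = 24: L = 125.
ΔL = 125 − 8 = 117.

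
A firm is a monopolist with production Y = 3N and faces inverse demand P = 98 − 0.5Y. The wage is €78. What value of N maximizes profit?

N* = 24

Marginal revenue from the inverse demand is MR = 98 − Y.
The marginal product is MP_N = 3.
A monopolist hires until marginal revenue product equals the wage: MR·MP_N = w.
(98 − 3N)·3 = 78, so N = 24.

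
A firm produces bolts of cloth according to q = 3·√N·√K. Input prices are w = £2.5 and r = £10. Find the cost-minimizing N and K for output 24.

Cost minimization requires the marginal rate of technical substitution to equal the input-price ratio: MP_N/MP_K = w/r.
Here MP_N/MP_K = (1/2)·(K/N)/(1/2) = (K/N). Setting this equal to 2.5/10 = 0.25 gives K = 0.25N.
Substituting into q = 24: 3·N^(1/2)·(0.25N)^(1/2) = 24.
Solving, N = 16 and K = 4.

N* = 16, K* = 4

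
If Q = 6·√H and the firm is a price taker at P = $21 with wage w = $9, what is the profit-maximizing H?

H* = 49

MP_H = (1/2)·6·H^(-1/2) = 3·H^(-1/2).
Profit maximization for a price taker requires P·MP_H = w: 21·3·H^(-1/2) = 9.
So H^(-1/2) = 1/7, which gives H = 49.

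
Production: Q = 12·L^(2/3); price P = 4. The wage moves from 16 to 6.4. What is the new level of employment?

From P·MP_L = w with MP_L = 8·L^(-1/3), the labor demand is L(w) = (32/w)^(3).
At w = 16: L = 8. At w = 6.4: L = 125.

L* = 125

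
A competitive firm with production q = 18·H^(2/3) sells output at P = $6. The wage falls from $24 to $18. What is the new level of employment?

H* = 64

From P·MP_H = w with MP_H = 12·H^(-1/3), the labor demand is H(w) = (72/w)^(3).
At w = 24: H = 27. At w = 18: H = 64.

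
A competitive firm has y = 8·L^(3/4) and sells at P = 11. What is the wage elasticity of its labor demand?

MP_L = (3/4)·8·L^(-1/4), so P·MP_L = w gives 66·L^(-1/4) = w.
Solving, L(w) = (66/w)^(4). This is a constant-elasticity form: L ∝ w^(−4), so ε = −4.

ε = -4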